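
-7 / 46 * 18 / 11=-63 / 253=-0.25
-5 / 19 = -0.26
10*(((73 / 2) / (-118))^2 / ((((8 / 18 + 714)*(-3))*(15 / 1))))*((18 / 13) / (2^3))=-47961 / 9311257280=-0.00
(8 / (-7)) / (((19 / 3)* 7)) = -24 / 931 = -0.03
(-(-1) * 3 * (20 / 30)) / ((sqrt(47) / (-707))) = -1414 * sqrt(47) / 47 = -206.25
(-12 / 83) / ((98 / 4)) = -24 / 4067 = -0.01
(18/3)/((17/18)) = 6.35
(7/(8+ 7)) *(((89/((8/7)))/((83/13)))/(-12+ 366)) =56693/3525840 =0.02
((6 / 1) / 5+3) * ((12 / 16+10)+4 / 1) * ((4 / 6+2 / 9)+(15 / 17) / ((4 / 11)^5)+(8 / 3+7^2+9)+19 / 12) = 13064834153 / 1044480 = 12508.46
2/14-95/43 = -622/301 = -2.07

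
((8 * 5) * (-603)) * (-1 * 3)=72360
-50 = -50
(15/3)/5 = 1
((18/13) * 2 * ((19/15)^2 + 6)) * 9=61596/325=189.53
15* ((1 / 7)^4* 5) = 75 / 2401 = 0.03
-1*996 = -996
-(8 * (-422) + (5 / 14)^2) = 661671 / 196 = 3375.87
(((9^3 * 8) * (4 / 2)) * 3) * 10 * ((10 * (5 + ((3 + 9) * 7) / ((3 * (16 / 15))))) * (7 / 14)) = 54675000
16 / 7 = 2.29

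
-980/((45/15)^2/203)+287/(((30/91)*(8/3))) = -15680147/720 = -21777.98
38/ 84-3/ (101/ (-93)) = 13637/ 4242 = 3.21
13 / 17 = 0.76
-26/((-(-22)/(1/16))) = -13/176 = -0.07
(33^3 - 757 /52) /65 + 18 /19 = 35552213 /64220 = 553.60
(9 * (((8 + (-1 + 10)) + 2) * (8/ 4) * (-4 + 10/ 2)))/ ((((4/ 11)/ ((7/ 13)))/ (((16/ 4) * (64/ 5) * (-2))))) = -3370752/ 65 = -51857.72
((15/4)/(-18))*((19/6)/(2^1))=-95/288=-0.33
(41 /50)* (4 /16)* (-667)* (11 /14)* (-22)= 2363.56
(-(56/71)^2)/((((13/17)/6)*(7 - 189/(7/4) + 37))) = 4998/65533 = 0.08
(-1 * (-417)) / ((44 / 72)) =7506 / 11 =682.36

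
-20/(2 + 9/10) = -6.90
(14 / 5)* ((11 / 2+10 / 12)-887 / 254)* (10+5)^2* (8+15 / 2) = 7047075 / 254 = 27744.39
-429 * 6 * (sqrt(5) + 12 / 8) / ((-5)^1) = 3861 / 5 + 2574 * sqrt(5) / 5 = 1923.33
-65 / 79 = -0.82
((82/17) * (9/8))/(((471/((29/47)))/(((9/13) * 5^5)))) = 100321875/6523036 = 15.38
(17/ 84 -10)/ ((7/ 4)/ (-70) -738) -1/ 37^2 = 10646929/ 848699229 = 0.01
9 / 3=3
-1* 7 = -7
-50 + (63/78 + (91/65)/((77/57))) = -68863/1430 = -48.16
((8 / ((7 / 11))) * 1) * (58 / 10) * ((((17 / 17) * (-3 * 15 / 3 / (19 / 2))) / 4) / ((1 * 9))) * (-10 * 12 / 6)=25520 / 399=63.96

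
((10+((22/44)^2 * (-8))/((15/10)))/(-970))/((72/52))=-169/26190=-0.01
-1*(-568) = 568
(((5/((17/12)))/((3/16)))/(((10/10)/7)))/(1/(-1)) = -2240/17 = -131.76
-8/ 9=-0.89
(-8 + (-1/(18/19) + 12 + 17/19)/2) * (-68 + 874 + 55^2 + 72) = -1851323/228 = -8119.84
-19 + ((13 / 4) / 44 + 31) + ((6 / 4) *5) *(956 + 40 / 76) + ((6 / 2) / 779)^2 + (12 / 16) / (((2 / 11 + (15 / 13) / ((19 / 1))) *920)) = 116329412251640431 / 16188284705120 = 7186.02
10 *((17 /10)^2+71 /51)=21839 /510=42.82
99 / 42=2.36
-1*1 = -1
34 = 34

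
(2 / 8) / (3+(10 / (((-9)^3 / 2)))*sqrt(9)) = 243 / 2836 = 0.09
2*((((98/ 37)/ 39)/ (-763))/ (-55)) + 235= 2032934503/ 8650785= 235.00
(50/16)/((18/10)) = 125/72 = 1.74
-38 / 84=-19 / 42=-0.45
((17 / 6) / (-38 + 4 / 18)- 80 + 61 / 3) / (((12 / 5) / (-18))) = 448.06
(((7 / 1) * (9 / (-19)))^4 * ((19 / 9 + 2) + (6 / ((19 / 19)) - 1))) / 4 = 275.33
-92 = -92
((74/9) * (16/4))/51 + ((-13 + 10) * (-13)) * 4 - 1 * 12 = 66392/459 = 144.64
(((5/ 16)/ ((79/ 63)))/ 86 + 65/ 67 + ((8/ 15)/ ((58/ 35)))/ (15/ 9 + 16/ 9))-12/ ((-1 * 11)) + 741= 743.16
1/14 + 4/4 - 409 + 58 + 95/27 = -130943/378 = -346.41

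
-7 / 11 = -0.64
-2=-2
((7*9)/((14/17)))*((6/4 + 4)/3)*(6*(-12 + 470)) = 385407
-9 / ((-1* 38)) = 9 / 38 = 0.24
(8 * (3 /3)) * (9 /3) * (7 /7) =24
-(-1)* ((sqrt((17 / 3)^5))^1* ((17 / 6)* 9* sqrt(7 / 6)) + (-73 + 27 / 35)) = -2528 / 35 + 4913* sqrt(238) / 36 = 2033.16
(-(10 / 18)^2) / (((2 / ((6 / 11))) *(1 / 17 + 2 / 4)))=-850 / 5643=-0.15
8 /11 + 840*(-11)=-101632 /11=-9239.27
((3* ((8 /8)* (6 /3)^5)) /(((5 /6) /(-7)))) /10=-2016 /25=-80.64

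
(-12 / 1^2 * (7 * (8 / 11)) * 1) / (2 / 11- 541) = 224 / 1983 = 0.11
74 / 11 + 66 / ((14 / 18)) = 91.58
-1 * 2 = -2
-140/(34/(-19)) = 1330/17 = 78.24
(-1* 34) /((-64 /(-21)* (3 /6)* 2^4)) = -357 /256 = -1.39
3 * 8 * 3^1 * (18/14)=648/7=92.57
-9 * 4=-36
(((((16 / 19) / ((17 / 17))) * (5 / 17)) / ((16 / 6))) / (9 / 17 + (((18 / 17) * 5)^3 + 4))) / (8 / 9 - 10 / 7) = -16065 / 14273807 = -0.00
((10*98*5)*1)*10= 49000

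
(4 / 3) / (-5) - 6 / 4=-53 / 30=-1.77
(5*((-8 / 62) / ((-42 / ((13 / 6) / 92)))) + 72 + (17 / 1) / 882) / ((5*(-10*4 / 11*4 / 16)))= -996395411 / 62886600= -15.84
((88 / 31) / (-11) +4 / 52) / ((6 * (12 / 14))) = -511 / 14508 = -0.04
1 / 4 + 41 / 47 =211 / 188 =1.12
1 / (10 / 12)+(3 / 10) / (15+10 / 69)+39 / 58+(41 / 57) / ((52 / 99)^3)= 146069490327 / 21305627200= 6.86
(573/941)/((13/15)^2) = 128925/159029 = 0.81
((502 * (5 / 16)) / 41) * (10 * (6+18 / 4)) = 131775 / 328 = 401.75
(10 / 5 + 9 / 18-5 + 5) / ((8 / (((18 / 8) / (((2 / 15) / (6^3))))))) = 18225 / 16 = 1139.06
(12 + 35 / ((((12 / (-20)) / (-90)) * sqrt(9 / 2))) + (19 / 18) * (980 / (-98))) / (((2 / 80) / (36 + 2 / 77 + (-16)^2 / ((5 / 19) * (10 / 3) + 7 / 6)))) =1504625200 / 161469 + 28935100000 * sqrt(2) / 2563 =15975143.89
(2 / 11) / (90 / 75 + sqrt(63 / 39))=-260 / 209 + 50*sqrt(273) / 627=0.07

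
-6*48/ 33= -96/ 11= -8.73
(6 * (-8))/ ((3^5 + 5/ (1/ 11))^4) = -3/ 492884401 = -0.00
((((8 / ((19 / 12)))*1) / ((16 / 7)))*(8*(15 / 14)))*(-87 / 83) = -31320 / 1577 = -19.86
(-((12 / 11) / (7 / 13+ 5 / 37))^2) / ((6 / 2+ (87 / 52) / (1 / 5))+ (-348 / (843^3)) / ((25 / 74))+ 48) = -6673481559941300 / 151045740943959807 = -0.04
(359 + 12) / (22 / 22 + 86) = 371 / 87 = 4.26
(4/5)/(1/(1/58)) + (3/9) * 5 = 731/435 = 1.68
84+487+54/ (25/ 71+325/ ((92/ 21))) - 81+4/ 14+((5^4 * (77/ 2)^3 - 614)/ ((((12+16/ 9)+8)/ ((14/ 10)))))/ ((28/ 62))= 7752439586699133/ 1526840000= 5077440.72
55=55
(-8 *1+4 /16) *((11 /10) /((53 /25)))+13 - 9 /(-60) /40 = 380859 /42400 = 8.98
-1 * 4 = -4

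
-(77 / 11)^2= -49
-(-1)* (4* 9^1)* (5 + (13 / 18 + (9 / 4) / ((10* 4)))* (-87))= -90327 / 40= -2258.18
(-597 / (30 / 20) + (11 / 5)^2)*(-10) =19658 / 5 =3931.60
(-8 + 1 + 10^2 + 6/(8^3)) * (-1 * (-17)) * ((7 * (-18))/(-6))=8500527/256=33205.18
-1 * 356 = -356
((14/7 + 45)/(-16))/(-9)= 47/144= 0.33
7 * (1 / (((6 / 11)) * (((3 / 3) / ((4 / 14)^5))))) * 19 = 3344 / 7203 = 0.46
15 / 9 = 5 / 3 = 1.67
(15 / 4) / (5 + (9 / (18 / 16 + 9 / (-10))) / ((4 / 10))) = 1 / 28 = 0.04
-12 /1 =-12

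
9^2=81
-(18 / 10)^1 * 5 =-9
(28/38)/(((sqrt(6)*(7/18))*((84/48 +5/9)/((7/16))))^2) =15309/523564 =0.03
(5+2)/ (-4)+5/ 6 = -11/ 12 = -0.92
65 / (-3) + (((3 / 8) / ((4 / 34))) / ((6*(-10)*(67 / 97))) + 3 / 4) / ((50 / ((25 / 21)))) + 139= 105670751 / 900480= 117.35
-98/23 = -4.26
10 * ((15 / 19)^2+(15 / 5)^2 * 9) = 816.23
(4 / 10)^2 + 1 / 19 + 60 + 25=40476 / 475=85.21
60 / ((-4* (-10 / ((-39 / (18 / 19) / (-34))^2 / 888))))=61009 / 24636672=0.00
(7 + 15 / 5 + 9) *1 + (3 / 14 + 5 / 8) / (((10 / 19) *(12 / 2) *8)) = 511613 / 26880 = 19.03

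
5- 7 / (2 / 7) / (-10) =149 / 20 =7.45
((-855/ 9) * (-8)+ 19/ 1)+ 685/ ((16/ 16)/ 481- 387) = 144678249/ 186146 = 777.23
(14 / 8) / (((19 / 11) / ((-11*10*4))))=-8470 / 19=-445.79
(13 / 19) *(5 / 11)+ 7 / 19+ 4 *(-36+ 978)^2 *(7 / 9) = 576983934 / 209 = 2760688.68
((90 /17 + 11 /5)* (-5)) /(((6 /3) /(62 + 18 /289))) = -5712616 /4913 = -1162.76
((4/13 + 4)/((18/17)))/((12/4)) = 476/351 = 1.36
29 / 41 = 0.71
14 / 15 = 0.93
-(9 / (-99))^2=-1 / 121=-0.01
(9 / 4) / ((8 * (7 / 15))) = 135 / 224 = 0.60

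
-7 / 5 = -1.40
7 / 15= 0.47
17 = 17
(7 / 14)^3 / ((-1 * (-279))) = 1 / 2232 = 0.00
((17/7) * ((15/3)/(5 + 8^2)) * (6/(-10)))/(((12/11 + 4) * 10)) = -187/90160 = -0.00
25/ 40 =5/ 8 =0.62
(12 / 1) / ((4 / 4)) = 12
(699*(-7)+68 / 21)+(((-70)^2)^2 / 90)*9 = 50318315 / 21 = 2396110.24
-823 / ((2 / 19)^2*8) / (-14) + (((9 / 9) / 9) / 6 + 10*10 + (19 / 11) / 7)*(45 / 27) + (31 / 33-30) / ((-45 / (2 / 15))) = 43843601 / 52800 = 830.37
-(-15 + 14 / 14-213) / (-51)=-4.45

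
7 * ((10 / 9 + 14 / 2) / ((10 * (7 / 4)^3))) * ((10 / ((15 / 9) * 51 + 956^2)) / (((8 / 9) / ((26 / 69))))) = 15184 / 3090305001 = 0.00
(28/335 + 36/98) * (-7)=-7402/2345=-3.16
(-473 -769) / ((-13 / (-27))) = -33534 / 13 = -2579.54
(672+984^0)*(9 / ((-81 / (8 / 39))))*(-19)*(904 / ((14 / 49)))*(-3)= -323664544 / 117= -2766363.62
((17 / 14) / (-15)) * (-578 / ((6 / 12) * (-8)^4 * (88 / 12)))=4913 / 1576960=0.00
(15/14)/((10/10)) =15/14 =1.07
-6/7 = -0.86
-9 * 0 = 0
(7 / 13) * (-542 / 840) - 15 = -11971 / 780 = -15.35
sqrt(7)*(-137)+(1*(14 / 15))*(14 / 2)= 98 / 15-137*sqrt(7)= -355.93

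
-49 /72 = -0.68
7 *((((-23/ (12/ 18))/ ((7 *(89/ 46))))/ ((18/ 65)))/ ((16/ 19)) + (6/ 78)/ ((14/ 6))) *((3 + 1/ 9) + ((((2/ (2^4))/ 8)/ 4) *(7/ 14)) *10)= -238.66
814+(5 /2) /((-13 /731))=17509 /26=673.42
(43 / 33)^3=2.21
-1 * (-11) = 11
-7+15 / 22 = -139 / 22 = -6.32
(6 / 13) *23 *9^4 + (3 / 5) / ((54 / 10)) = 8148775 / 117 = 69647.65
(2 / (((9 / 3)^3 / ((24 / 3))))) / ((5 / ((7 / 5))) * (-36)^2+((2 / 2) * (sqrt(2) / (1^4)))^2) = 56 / 437589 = 0.00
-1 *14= -14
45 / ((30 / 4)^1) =6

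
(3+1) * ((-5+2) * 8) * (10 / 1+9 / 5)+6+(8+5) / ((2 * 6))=-67543 / 60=-1125.72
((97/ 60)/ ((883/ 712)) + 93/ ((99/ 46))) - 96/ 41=251927636/ 5973495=42.17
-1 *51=-51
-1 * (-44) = 44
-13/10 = -1.30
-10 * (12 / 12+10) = -110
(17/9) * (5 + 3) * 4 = 60.44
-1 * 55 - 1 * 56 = -111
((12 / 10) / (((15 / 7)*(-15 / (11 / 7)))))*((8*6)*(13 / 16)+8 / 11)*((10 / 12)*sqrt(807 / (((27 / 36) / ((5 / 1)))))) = -874*sqrt(1345) / 225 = -142.46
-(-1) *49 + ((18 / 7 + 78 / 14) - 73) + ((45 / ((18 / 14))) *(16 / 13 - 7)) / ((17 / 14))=-281781 / 1547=-182.15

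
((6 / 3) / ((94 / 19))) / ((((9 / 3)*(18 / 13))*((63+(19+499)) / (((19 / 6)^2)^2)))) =32189287 / 1911053088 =0.02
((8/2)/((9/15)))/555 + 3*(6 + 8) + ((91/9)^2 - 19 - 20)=315424/2997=105.25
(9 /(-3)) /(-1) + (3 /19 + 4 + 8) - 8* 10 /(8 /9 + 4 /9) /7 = 876 /133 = 6.59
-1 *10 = -10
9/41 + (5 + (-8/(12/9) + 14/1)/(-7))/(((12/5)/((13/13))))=2097/1148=1.83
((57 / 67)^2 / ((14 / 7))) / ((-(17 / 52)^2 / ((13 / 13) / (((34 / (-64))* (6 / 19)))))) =445121664 / 22054457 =20.18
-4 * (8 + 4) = -48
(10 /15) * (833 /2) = 833 /3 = 277.67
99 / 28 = 3.54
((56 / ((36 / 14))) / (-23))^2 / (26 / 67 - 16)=-0.06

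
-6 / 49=-0.12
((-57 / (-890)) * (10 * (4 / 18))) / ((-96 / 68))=-323 / 3204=-0.10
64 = 64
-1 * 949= -949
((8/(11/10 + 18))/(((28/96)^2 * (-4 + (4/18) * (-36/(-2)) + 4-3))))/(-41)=-46080/383719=-0.12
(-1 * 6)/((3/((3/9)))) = -2/3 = -0.67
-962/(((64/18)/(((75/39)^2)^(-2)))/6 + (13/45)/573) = -708460460370/5969121293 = -118.69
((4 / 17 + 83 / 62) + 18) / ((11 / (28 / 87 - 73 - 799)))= -260762086 / 168113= -1551.11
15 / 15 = 1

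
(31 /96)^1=31 /96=0.32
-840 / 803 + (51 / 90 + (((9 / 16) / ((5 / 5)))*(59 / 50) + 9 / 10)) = 2089739 / 1927200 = 1.08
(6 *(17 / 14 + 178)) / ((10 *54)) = 1.99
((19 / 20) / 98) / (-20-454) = -19 / 929040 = -0.00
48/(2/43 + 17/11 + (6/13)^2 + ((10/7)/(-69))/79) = 146407493232/5504683375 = 26.60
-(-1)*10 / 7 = 10 / 7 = 1.43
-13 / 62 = -0.21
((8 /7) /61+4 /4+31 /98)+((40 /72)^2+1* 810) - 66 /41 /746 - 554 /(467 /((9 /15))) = 810.93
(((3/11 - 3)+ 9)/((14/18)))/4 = 621/308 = 2.02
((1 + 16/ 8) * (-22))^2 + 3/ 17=74055/ 17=4356.18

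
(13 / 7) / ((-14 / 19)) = -247 / 98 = -2.52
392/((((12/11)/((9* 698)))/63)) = 142211916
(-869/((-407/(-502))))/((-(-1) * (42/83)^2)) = -136601981/32634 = -4185.88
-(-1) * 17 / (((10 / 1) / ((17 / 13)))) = 289 / 130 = 2.22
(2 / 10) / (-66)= -0.00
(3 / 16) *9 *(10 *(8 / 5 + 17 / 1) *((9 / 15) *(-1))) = -7533 / 40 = -188.32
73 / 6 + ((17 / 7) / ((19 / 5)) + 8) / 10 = 25996 / 1995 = 13.03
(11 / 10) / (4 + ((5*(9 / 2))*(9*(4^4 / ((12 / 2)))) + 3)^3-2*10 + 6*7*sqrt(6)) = 7102090860601 / 4168569801010929984528970-231*sqrt(6) / 2084284900505464992264485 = 0.00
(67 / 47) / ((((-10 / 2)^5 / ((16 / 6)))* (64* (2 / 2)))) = -67 / 3525000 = -0.00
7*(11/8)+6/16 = 10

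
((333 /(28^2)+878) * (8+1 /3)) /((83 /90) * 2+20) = 335.11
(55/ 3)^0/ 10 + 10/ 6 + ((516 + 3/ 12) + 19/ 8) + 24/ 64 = 15623/ 30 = 520.77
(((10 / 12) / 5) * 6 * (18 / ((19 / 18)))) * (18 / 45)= 648 / 95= 6.82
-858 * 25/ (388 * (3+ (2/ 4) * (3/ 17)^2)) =-1033175/ 56357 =-18.33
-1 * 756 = -756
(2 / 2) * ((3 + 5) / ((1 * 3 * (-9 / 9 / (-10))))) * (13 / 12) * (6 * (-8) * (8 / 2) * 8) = -133120 / 3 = -44373.33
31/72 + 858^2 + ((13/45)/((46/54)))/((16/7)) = 12190885427/16560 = 736164.58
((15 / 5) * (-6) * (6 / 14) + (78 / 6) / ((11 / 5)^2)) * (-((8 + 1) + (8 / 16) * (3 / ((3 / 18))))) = 76662 / 847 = 90.51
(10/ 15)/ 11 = 0.06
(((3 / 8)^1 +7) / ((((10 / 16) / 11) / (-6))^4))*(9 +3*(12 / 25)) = 149602283347968 / 15625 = 9574546134.27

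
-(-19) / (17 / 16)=304 / 17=17.88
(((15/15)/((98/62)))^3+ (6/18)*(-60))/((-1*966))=2323189/113648934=0.02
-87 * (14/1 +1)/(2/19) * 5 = -123975/2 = -61987.50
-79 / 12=-6.58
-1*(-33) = 33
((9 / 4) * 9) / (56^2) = 81 / 12544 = 0.01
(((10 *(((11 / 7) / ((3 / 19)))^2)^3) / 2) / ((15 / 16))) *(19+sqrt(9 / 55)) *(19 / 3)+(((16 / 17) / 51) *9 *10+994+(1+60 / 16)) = 2303342999003024 *sqrt(55) / 1286491815+556497774608499661771 / 892310722884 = 636937189.17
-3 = -3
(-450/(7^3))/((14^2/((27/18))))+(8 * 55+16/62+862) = 1302.25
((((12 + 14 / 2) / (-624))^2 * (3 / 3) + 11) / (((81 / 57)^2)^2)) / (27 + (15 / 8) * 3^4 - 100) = 558229612537 / 16321632998112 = 0.03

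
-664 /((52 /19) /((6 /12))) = -1577 /13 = -121.31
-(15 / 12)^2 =-25 / 16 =-1.56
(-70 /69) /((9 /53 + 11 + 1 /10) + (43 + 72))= -37100 /4617687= -0.01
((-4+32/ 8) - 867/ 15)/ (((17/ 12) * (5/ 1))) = -204/ 25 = -8.16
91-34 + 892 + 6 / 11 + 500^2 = 2760445 / 11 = 250949.55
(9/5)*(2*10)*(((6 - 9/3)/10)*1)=54/5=10.80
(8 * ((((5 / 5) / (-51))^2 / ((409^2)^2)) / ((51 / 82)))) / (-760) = -82 / 352636583819913045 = -0.00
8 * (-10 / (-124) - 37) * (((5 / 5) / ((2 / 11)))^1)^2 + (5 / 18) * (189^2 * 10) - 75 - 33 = 2795658 / 31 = 90182.52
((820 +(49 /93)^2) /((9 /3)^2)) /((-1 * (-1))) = 7094581 /77841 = 91.14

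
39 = 39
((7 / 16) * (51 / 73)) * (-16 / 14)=-51 / 146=-0.35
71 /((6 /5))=355 /6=59.17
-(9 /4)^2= -81 /16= -5.06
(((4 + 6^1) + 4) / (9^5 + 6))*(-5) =-0.00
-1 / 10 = -0.10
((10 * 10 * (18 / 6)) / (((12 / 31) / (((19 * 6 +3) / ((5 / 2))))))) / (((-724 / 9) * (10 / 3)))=-97929 / 724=-135.26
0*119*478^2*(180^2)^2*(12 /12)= 0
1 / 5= 0.20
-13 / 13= -1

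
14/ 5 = 2.80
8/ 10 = 4/ 5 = 0.80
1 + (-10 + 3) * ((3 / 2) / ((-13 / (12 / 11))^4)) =417943873 / 418161601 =1.00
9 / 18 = 1 / 2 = 0.50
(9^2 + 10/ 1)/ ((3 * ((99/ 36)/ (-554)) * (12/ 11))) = -50414/ 9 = -5601.56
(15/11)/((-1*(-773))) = 0.00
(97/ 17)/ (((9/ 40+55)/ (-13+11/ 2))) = -29100/ 37553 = -0.77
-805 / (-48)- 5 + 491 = 24133 / 48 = 502.77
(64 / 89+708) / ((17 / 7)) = 291.83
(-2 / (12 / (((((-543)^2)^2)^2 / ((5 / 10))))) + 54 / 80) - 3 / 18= -302314256479199508223979 / 120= -2519285470659995901866.49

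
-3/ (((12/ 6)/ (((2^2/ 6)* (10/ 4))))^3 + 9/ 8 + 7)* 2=-6000/ 9853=-0.61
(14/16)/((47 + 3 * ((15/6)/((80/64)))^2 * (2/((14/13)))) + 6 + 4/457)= 22393/1926936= 0.01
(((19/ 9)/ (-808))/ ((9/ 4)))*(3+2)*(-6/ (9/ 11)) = 0.04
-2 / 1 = -2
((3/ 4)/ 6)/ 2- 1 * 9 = -143/ 16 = -8.94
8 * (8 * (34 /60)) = 544 /15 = 36.27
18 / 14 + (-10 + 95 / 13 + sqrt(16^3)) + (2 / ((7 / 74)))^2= 509.61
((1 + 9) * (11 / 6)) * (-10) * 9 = -1650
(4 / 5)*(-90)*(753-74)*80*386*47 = -70954087680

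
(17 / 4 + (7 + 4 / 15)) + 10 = 1291 / 60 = 21.52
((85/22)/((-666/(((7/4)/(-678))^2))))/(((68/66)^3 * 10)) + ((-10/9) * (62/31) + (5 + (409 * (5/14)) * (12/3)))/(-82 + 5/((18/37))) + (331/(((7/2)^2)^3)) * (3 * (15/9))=-1856426332113913391731/254830929795781054464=-7.28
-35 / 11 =-3.18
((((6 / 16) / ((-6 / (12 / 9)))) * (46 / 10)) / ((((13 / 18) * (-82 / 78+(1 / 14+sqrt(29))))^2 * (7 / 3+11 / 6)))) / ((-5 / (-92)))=-5400798680444832 / 43672003013325625 - 70653824422272 * sqrt(29) / 8734400602665125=-0.17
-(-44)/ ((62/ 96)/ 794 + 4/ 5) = 762240/ 13873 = 54.94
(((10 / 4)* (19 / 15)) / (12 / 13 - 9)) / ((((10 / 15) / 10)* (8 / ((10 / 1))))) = -7.35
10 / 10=1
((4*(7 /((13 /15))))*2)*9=7560 /13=581.54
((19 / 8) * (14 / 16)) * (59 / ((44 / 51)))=400197 / 2816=142.12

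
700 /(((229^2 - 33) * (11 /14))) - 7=-503202 /72061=-6.98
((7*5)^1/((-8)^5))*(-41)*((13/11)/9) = 18655/3244032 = 0.01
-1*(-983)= 983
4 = 4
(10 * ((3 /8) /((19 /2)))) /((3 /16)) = 40 /19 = 2.11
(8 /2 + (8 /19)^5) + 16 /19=12022300 /2476099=4.86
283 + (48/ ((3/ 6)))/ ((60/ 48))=1799/ 5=359.80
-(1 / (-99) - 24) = 2377 / 99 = 24.01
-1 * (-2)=2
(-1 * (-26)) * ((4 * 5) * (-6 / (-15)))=208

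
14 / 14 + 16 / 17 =33 / 17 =1.94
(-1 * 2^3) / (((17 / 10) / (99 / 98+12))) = -61.22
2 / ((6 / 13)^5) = 371293 / 3888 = 95.50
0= 0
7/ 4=1.75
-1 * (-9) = 9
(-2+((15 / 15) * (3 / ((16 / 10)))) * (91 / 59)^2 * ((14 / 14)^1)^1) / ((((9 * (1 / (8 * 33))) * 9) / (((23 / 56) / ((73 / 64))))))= 138682456 / 48027357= 2.89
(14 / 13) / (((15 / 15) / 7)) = 98 / 13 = 7.54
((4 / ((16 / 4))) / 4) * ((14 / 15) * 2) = 7 / 15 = 0.47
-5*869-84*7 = -4933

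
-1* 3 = -3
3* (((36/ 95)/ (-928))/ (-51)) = 9/ 374680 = 0.00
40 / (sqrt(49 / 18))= 24.24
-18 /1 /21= -6 /7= -0.86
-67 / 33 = -2.03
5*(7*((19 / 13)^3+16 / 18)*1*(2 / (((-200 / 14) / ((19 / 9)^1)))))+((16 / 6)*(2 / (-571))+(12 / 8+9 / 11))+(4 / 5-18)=-315101049878 / 5588739585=-56.38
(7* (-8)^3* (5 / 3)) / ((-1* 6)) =8960 / 9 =995.56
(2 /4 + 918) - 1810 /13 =20261 /26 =779.27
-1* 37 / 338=-37 / 338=-0.11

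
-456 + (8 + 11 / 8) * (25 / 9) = -429.96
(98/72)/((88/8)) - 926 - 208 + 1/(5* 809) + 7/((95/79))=-34331879009/30434580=-1128.05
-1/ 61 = -0.02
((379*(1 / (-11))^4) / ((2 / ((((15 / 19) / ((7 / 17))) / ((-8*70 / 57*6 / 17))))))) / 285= -109531 / 4361846720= -0.00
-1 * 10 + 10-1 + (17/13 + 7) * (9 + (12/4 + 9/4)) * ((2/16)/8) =707/832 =0.85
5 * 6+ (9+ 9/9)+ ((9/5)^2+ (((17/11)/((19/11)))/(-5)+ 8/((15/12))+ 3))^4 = 1229456730087721/50906640625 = 24151.21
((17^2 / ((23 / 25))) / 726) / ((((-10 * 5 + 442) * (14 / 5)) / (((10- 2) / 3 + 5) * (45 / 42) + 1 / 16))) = 11162625 / 3421175296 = 0.00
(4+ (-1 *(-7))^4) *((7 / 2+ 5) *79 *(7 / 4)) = 22609405 / 8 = 2826175.62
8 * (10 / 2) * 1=40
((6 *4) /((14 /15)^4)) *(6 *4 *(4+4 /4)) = 9112500 /2401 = 3795.29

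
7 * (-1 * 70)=-490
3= 3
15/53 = 0.28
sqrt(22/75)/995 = sqrt(66)/14925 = 0.00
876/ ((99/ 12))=1168/ 11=106.18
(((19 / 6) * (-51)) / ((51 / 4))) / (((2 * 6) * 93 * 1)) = -19 / 1674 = -0.01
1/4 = 0.25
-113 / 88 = -1.28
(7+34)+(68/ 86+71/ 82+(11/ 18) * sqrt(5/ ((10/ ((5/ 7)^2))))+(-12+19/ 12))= 55 * sqrt(2)/ 252+682067/ 21156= 32.55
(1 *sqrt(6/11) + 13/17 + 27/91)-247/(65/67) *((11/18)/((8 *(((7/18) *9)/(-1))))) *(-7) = -37.10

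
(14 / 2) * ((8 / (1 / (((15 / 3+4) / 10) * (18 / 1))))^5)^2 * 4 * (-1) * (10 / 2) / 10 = -182758714398254176708734222336 / 9765625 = -18714492354381227694974.38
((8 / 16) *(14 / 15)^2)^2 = 9604 / 50625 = 0.19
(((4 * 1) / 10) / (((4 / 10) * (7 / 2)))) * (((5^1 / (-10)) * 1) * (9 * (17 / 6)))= -51 / 14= -3.64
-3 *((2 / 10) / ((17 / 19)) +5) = -1332 / 85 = -15.67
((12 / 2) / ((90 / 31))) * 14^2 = 6076 / 15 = 405.07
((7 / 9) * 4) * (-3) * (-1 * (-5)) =-140 / 3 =-46.67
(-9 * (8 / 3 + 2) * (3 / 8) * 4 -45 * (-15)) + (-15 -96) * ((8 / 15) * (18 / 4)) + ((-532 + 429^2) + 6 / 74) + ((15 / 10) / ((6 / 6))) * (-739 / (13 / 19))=876548261 / 4810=182234.57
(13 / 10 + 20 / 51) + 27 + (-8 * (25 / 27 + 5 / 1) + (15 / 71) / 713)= -18.71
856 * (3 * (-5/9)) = -4280/3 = -1426.67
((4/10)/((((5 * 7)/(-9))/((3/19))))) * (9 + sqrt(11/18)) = -486/3325 - 9 * sqrt(22)/3325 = -0.16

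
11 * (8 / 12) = 22 / 3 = 7.33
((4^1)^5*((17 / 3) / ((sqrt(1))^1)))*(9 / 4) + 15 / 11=143631 / 11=13057.36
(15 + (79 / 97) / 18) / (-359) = -26269 / 626814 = -0.04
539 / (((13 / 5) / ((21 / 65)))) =11319 / 169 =66.98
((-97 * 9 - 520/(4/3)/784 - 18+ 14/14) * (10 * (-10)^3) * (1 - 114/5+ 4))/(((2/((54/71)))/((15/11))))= -3145602093750/38269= -82197133.29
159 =159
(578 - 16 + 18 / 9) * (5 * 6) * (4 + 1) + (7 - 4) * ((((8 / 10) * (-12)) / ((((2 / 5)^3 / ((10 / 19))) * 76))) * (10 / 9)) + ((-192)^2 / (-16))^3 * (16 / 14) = -35321731484582 / 2527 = -13977733076.61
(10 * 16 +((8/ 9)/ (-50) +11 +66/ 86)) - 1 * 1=1652003/ 9675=170.75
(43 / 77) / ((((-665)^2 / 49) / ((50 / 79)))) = 86 / 2195963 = 0.00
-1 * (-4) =4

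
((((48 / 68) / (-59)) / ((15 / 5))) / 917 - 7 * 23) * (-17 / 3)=148079915 / 162309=912.33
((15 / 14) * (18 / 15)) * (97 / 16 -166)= -23031 / 112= -205.63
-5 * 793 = -3965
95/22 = 4.32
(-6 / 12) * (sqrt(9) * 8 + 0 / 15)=-12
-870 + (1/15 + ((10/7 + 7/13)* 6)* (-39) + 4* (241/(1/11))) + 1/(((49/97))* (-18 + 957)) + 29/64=45516467321/4907840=9274.24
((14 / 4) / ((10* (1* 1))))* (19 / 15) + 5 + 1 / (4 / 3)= 929 / 150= 6.19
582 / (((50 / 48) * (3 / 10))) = 9312 / 5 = 1862.40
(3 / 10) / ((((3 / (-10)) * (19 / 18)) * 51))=-6 / 323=-0.02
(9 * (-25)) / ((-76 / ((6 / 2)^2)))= 2025 / 76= 26.64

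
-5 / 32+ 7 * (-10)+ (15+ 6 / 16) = -1753 / 32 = -54.78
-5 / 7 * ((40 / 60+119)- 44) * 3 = -1135 / 7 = -162.14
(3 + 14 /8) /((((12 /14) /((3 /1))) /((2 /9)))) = 133 /36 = 3.69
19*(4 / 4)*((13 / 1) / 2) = 247 / 2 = 123.50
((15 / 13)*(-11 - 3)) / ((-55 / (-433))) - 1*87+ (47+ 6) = -23048 / 143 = -161.17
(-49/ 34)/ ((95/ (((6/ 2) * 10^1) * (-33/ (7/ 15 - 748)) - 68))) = 18317033/ 18108995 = 1.01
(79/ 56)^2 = 6241/ 3136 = 1.99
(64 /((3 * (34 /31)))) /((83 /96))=22.50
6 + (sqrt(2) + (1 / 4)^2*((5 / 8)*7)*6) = sqrt(2) + 489 / 64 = 9.05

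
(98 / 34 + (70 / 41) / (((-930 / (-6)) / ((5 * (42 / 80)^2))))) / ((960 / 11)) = 110188309 / 3318835200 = 0.03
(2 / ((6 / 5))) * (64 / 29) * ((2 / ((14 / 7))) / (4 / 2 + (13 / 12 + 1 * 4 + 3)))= 1280 / 3509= 0.36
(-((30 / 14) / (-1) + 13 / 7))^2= 0.08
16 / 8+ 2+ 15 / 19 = 91 / 19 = 4.79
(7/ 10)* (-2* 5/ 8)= -7/ 8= -0.88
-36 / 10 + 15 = 57 / 5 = 11.40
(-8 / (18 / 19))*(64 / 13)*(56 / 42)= -19456 / 351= -55.43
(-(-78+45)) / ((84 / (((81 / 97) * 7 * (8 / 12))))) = 297 / 194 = 1.53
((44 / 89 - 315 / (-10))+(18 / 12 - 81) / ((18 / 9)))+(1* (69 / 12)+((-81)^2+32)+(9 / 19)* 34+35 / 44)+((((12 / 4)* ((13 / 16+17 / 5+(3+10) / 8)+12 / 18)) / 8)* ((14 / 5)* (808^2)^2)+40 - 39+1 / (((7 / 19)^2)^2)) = 13000344391280969631987 / 4466100100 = 2910894091084.29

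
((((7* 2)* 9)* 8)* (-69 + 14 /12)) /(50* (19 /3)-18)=-3663 /16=-228.94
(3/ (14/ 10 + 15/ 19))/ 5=57/ 208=0.27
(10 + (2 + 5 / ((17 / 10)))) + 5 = 339 / 17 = 19.94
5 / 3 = 1.67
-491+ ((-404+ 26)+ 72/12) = -863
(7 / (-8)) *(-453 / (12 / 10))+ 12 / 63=111049 / 336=330.50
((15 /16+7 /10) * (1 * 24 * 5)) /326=393 /652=0.60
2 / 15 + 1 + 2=47 / 15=3.13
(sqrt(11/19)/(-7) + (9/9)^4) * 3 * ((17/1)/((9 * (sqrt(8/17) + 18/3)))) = 0.76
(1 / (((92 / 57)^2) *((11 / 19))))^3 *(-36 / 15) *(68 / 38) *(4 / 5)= -631431890301339 / 630514458428800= -1.00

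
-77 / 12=-6.42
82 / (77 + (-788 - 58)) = -82 / 769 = -0.11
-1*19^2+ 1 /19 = -360.95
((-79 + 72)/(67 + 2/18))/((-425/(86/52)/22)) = 29799/3337100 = 0.01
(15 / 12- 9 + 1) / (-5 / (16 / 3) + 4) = -108 / 49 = -2.20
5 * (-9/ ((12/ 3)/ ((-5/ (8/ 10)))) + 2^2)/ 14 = 1445/ 224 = 6.45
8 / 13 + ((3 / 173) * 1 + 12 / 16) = 12439 / 8996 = 1.38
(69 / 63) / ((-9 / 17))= -391 / 189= -2.07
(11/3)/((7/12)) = 44/7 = 6.29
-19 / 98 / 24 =-19 / 2352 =-0.01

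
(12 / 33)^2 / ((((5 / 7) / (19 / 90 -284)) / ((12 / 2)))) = -2860592 / 9075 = -315.22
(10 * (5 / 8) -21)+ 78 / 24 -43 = -109 / 2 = -54.50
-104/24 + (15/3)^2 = 62/3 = 20.67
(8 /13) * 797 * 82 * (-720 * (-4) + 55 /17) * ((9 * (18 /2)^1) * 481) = 76802951608560 /17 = 4517820682856.47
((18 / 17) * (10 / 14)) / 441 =10 / 5831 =0.00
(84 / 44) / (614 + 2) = 3 / 968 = 0.00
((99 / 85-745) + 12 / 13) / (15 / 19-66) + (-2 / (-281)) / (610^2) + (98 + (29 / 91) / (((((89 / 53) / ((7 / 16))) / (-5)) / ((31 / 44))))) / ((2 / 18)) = 890.76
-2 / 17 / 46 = -0.00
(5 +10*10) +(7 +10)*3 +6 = 162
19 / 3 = 6.33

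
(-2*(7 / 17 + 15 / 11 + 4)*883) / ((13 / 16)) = -30516480 / 2431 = -12553.06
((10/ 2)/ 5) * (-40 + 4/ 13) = -516/ 13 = -39.69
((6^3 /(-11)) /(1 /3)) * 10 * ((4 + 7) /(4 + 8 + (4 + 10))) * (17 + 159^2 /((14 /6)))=-246116880 /91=-2704581.10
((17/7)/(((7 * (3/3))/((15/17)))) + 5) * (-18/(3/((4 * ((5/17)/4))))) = -9.36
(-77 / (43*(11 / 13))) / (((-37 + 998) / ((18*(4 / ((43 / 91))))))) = -596232 / 1776889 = -0.34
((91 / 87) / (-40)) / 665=-13 / 330600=-0.00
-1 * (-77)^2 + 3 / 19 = -112648 / 19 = -5928.84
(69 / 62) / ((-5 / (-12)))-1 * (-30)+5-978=-145751 / 155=-940.33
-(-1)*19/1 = 19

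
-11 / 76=-0.14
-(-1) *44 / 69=44 / 69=0.64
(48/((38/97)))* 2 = 4656/19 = 245.05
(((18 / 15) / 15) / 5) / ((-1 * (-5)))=2 / 625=0.00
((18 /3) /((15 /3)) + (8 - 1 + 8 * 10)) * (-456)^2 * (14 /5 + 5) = 3576291264 /25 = 143051650.56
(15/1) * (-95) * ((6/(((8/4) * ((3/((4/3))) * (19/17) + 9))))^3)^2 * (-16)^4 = -3077705187092070400/105371166845187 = -29208.23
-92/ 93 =-0.99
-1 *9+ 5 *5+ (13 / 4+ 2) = 85 / 4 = 21.25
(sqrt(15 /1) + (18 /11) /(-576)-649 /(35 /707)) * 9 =-207659277 /1760 + 9 * sqrt(15) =-117953.37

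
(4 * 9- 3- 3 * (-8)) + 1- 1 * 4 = 54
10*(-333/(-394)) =1665/197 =8.45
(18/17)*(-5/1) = -90/17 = -5.29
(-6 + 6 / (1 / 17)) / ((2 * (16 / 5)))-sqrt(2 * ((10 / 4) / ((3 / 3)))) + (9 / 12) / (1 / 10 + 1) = 345 / 22-sqrt(5) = 13.45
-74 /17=-4.35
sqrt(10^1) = sqrt(10) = 3.16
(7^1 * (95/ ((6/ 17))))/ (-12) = -11305/ 72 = -157.01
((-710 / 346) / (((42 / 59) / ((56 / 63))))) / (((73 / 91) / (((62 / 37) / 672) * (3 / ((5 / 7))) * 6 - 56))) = 4508331659 / 25232742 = 178.67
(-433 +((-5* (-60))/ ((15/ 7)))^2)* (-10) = -191670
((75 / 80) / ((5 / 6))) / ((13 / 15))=135 / 104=1.30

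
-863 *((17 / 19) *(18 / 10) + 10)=-951889 / 95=-10019.88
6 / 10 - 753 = -3762 / 5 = -752.40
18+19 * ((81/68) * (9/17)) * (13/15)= 164061/5780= 28.38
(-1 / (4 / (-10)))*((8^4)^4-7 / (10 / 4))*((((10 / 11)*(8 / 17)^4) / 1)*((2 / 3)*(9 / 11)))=172938225691025326080 / 10106041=17112361377816.03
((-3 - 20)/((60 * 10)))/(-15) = 23/9000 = 0.00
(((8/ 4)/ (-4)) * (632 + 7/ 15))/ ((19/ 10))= -9487/ 57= -166.44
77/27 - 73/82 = 4343/2214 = 1.96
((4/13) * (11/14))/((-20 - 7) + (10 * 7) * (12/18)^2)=198/3367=0.06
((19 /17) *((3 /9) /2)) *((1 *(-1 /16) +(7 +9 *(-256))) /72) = -232769 /39168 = -5.94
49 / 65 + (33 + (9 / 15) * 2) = 2272 / 65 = 34.95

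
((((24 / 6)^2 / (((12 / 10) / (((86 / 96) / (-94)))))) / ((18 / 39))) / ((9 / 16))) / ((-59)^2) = -5590 / 39756501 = -0.00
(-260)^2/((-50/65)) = -87880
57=57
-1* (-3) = 3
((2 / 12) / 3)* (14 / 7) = 1 / 9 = 0.11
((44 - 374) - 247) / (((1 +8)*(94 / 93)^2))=-554497 / 8836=-62.75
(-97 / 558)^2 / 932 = 0.00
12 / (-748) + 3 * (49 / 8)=27465 / 1496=18.36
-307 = -307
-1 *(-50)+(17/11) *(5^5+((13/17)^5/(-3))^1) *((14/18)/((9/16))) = 6727.70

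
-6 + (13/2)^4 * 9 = 256953/16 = 16059.56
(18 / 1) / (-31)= -18 / 31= -0.58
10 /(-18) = -5 /9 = -0.56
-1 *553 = -553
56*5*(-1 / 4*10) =-700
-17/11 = -1.55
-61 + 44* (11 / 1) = 423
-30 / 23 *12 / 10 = -36 / 23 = -1.57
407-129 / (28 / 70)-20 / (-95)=3219 / 38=84.71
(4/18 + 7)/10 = 0.72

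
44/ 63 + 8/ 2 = 296/ 63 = 4.70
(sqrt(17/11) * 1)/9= sqrt(187)/99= 0.14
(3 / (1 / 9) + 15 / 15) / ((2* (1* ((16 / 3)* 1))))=21 / 8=2.62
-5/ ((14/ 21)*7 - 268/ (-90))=-225/ 344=-0.65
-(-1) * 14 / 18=7 / 9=0.78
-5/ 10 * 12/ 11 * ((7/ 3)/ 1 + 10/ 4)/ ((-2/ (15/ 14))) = 435/ 308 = 1.41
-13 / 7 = -1.86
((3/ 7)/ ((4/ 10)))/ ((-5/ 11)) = -33/ 14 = -2.36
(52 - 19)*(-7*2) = -462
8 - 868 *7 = -6068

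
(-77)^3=-456533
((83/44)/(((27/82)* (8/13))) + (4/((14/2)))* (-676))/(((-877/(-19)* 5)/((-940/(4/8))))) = 11197983355/3646566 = 3070.83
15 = 15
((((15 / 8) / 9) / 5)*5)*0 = 0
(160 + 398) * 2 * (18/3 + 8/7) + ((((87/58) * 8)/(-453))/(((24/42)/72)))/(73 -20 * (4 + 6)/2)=25277792/3171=7971.55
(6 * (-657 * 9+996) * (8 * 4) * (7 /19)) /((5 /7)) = -486938.27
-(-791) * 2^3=6328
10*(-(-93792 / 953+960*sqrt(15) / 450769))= 937920 / 953 - 9600*sqrt(15) / 450769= 984.09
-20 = -20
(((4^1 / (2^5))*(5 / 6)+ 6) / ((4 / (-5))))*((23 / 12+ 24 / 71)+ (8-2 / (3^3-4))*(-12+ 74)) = -14149191215 / 3762432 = -3760.65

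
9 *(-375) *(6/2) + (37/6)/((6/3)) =-121463/12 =-10121.92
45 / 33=15 / 11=1.36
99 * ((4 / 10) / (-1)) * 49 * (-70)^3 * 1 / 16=41597325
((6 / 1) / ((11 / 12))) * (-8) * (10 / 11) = -5760 / 121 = -47.60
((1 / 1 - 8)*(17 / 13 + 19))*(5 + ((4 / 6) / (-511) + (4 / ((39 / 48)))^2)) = -666530920 / 160381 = -4155.92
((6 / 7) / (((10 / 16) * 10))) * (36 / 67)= 864 / 11725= 0.07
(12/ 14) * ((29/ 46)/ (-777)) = -29/ 41699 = -0.00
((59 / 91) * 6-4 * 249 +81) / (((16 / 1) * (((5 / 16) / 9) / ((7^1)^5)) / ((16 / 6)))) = -4777663464 / 65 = -73502514.83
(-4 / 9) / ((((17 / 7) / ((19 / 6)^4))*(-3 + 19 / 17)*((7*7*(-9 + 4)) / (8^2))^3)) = -0.17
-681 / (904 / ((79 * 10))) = -268995 / 452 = -595.12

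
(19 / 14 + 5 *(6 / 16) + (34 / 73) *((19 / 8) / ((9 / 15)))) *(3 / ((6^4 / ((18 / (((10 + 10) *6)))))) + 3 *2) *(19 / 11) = 52.61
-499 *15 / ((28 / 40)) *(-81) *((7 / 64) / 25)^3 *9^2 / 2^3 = 481269033 / 655360000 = 0.73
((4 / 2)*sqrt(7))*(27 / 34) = 27*sqrt(7) / 17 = 4.20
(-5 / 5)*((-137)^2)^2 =-352275361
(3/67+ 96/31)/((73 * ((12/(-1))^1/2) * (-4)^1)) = 0.00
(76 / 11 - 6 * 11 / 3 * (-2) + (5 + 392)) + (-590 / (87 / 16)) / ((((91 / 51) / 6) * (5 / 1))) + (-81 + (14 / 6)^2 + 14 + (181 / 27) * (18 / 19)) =1587133147 / 4963959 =319.73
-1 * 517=-517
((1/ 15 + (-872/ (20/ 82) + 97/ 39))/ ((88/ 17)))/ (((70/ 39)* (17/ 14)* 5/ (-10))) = 348333/ 550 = 633.33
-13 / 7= -1.86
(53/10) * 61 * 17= 5496.10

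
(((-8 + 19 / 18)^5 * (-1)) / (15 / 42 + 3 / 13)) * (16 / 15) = 555419921875 / 18954729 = 29302.45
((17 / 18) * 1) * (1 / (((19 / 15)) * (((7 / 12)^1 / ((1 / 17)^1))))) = 10 / 133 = 0.08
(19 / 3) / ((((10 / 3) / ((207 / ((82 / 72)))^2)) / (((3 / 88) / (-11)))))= -197833833 / 1017005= -194.53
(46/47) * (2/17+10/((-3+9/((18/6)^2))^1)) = -3818/799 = -4.78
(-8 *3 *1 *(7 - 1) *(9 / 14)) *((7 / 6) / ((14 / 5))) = -38.57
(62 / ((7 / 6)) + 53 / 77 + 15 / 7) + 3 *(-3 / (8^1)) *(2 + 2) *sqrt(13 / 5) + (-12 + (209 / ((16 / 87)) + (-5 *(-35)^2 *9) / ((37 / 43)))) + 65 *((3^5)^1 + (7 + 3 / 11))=-2124946041 / 45584 - 9 *sqrt(65) / 10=-46623.31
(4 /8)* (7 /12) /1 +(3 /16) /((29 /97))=1279 /1392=0.92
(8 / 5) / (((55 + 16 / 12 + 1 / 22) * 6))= 88 / 18605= 0.00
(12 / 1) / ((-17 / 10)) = -120 / 17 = -7.06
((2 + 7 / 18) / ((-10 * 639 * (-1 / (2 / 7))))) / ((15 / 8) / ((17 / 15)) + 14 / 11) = 32164 / 881427015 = 0.00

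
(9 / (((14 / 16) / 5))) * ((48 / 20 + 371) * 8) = 1075392 / 7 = 153627.43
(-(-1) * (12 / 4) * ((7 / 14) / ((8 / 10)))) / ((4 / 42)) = 315 / 16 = 19.69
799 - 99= 700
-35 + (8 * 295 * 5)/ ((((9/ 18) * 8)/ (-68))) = -200635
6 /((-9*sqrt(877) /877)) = -2*sqrt(877) /3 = -19.74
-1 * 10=-10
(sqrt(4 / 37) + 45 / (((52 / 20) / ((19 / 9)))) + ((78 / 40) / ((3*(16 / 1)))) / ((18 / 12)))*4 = 8*sqrt(37) / 37 + 228169 / 1560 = 147.58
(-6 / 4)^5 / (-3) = 81 / 32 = 2.53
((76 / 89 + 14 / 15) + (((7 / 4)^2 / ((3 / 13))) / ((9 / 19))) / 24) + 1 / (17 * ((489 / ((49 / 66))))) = 415525010011 / 140632018560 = 2.95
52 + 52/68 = 897/17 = 52.76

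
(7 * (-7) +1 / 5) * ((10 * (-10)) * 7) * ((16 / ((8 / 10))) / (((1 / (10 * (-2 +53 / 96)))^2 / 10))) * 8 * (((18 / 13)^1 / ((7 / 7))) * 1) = 15865513461.54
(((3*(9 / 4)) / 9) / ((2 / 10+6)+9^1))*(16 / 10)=3 / 38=0.08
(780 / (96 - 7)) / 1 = 780 / 89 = 8.76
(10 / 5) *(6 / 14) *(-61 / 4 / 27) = -61 / 126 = -0.48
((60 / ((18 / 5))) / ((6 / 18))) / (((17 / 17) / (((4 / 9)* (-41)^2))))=336200 / 9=37355.56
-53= -53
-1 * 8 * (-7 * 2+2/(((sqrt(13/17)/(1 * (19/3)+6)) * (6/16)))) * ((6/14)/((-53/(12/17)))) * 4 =-2304/901+75776 * sqrt(221)/81991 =11.18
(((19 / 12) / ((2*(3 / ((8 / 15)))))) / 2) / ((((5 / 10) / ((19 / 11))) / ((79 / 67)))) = 28519 / 99495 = 0.29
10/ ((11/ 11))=10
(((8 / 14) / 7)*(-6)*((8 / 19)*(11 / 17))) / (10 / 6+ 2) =-576 / 15827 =-0.04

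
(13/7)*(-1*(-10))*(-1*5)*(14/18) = -650/9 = -72.22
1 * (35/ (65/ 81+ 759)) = 405/ 8792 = 0.05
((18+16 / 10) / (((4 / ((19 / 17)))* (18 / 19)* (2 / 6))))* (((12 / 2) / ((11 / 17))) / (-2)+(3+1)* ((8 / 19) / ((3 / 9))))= 26999 / 3740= 7.22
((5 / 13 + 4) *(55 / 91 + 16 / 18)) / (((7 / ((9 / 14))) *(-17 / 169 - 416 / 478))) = -16660929 / 26901490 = -0.62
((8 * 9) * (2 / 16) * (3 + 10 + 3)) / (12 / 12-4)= -48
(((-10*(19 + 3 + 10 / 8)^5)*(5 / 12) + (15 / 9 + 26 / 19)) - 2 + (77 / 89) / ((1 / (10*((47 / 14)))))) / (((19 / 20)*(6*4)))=-1470509728024835 / 1184403456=-1241561.50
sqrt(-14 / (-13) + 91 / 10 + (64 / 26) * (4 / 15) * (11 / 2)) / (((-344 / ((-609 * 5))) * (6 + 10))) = 203 * sqrt(2097030) / 143104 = 2.05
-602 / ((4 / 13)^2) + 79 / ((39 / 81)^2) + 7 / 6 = -24403667 / 4056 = -6016.68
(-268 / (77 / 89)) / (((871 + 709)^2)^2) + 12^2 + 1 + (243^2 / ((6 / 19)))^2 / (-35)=-119845234578969340083963 / 119966249480000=-998991258.78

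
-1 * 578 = -578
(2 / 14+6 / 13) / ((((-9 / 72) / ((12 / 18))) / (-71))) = 62480 / 273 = 228.86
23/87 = 0.26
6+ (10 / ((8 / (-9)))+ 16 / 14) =-115 / 28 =-4.11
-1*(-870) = 870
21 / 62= 0.34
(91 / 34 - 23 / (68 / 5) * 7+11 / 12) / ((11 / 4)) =-3.00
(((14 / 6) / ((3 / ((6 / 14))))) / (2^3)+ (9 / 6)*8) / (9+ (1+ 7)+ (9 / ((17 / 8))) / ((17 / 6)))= 83521 / 128280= 0.65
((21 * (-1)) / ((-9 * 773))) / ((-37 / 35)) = -245 / 85803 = -0.00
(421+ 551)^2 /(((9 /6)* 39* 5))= 209952 /65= 3230.03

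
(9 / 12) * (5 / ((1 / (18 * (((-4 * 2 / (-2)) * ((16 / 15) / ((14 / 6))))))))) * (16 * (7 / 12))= 1152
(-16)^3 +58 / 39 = -159686 / 39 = -4094.51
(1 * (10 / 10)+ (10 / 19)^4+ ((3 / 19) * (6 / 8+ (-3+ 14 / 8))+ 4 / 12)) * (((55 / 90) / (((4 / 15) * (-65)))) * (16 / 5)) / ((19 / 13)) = -11449207 / 111424455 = -0.10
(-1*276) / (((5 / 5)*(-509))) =276 / 509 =0.54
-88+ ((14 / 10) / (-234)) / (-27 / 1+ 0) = -2779913 / 31590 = -88.00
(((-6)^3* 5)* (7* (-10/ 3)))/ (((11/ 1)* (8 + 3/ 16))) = 403200/ 1441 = 279.81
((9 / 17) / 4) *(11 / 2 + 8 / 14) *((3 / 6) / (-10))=-0.04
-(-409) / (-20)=-409 / 20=-20.45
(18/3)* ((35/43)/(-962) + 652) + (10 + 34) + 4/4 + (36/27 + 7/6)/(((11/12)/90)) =956111886/227513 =4202.45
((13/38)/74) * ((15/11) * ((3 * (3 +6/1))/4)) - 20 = -19.96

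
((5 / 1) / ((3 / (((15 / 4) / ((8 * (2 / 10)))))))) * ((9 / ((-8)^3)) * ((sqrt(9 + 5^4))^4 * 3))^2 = 920183814901125 / 524288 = 1755111341.29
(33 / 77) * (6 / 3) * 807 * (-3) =-14526 / 7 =-2075.14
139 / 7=19.86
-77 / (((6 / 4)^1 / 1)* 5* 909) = -154 / 13635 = -0.01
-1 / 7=-0.14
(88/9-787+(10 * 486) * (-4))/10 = -36391/18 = -2021.72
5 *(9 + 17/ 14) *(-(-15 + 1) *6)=4290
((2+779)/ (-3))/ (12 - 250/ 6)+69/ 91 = 77212/ 8099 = 9.53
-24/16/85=-0.02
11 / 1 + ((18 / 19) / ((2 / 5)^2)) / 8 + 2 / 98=175185 / 14896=11.76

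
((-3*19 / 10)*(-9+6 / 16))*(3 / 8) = 11799 / 640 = 18.44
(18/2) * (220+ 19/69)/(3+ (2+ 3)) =45597/184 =247.81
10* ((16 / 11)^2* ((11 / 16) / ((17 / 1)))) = 160 / 187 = 0.86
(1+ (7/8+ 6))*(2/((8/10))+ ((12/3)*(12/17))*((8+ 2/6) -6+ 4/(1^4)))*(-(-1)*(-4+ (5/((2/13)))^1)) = 2488563/544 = 4574.56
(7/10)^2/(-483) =-7/6900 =-0.00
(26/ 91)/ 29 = 2/ 203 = 0.01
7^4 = 2401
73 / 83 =0.88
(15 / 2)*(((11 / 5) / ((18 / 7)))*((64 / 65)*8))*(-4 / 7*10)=-11264 / 39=-288.82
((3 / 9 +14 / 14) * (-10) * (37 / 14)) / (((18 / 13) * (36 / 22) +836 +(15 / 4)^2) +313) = -1693120 / 55991691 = -0.03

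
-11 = -11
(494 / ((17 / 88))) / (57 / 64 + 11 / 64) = 695552 / 289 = 2406.75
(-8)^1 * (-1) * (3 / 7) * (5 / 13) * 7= 120 / 13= 9.23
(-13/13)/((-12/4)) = 1/3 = 0.33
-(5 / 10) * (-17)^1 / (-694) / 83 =-17 / 115204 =-0.00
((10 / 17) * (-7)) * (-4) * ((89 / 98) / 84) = 445 / 2499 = 0.18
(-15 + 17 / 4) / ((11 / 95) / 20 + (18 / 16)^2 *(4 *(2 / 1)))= -40850 / 38497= -1.06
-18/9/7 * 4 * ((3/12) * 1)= -2/7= -0.29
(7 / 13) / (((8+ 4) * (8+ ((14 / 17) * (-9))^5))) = -9938999 / 4952471241120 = -0.00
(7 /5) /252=1 /180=0.01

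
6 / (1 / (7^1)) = 42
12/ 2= 6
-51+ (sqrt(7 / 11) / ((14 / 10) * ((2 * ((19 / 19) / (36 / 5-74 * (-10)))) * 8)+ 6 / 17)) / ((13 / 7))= -51+ 55573 * sqrt(77) / 434720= -49.88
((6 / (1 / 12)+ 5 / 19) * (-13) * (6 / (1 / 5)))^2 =286728120900 / 361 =794260722.71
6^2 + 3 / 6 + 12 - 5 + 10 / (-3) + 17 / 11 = 2753 / 66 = 41.71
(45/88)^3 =91125/681472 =0.13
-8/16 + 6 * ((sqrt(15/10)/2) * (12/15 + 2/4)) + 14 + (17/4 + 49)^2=39 * sqrt(6)/20 + 45585/16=2853.84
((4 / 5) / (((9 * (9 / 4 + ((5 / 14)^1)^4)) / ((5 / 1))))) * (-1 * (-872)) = 133995008 / 783549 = 171.01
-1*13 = -13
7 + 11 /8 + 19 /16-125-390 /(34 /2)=-37639 /272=-138.38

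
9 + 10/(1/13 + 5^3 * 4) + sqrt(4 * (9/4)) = 12.02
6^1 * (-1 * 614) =-3684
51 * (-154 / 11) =-714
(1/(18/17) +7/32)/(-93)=-335/26784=-0.01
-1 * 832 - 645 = -1477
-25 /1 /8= -25 /8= -3.12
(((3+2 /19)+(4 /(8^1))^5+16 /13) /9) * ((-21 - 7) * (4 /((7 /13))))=-34519 /342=-100.93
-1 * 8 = -8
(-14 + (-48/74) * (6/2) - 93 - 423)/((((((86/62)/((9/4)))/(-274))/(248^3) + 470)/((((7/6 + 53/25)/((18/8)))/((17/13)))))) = -480670955976180736/380198730705864675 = -1.26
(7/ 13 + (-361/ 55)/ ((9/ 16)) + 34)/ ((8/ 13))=147167/ 3960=37.16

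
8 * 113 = 904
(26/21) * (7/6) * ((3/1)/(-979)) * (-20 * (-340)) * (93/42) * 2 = -2740400/20559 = -133.29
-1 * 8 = -8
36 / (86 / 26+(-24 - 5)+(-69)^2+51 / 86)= 40248 / 5294737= 0.01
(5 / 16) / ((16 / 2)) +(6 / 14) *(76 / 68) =7891 / 15232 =0.52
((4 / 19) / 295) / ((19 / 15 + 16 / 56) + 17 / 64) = 5376 / 13695257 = 0.00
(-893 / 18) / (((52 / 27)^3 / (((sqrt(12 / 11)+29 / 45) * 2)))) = -1952991 * sqrt(33) / 773344 - 6292971 / 703040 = -23.46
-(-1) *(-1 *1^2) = -1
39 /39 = 1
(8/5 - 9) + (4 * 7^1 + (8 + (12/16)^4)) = 37013/1280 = 28.92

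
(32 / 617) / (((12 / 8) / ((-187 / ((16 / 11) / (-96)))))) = 263296 / 617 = 426.74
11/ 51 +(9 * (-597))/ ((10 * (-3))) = 91451/ 510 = 179.32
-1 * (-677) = 677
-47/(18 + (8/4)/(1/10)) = -47/38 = -1.24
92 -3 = 89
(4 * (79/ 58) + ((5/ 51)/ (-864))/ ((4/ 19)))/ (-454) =-27845693/ 2320586496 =-0.01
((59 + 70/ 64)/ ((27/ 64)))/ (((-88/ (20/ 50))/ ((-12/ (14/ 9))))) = 1923/ 385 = 4.99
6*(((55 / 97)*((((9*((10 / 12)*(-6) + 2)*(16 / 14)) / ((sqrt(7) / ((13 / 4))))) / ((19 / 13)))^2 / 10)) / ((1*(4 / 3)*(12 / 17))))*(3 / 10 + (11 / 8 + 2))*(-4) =-35041690827 / 9804760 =-3573.95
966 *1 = 966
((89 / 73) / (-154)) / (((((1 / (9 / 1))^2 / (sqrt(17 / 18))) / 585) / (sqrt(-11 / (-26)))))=-108135 * sqrt(2431) / 22484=-237.13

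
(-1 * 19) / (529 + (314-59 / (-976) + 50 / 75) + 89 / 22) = -611952 / 27305059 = -0.02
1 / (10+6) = 1 / 16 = 0.06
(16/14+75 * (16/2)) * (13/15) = 54704/105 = 520.99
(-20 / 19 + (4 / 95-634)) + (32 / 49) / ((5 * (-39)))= -115283594 / 181545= -635.01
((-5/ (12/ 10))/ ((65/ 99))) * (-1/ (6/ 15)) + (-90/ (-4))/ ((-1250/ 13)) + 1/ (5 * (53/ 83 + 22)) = 47755454/ 3053375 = 15.64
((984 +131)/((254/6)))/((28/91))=85.60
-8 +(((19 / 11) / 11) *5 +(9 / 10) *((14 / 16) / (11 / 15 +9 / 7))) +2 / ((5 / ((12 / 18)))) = -40375267 / 6156480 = -6.56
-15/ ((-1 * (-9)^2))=5/ 27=0.19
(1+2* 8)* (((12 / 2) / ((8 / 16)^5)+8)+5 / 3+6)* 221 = 2340611 / 3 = 780203.67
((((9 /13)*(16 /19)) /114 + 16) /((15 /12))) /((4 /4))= 300448 /23465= 12.80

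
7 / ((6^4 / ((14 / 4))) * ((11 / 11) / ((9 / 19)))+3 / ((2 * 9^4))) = 214326 / 23934535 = 0.01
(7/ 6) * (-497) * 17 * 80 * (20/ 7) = -2253066.67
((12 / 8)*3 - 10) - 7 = -25 / 2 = -12.50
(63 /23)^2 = 3969 /529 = 7.50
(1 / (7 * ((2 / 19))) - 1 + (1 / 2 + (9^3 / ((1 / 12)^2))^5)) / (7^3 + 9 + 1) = 89237653514772547221061638 / 2471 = 36113983615852912675459.99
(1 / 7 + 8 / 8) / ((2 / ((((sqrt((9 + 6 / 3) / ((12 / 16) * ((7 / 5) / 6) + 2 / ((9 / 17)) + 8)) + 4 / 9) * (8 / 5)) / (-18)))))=-32 * sqrt(473330) / 451815 - 64 / 2835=-0.07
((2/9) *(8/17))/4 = 4/153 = 0.03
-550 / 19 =-28.95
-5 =-5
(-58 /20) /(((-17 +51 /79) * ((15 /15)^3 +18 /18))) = 2291 /25840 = 0.09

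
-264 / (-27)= 88 / 9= 9.78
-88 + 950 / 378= -16157 / 189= -85.49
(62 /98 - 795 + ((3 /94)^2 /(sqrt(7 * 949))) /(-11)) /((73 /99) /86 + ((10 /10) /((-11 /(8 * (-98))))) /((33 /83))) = -98524008 /22234583 - 38313 * sqrt(6643) /492747689871346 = -4.43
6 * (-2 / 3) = -4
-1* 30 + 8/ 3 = -82/ 3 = -27.33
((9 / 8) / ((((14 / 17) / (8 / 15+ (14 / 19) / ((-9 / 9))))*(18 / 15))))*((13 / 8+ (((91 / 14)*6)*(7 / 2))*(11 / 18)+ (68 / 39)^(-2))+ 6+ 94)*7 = -74572369 / 248064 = -300.62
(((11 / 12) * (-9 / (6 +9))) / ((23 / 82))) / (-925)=451 / 212750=0.00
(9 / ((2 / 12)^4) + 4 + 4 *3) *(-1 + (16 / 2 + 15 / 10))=99280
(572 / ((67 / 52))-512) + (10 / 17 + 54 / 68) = -151891 / 2278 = -66.68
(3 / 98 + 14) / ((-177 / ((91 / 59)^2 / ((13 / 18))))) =-53625 / 205379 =-0.26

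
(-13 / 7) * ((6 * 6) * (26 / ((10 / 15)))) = -18252 / 7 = -2607.43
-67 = -67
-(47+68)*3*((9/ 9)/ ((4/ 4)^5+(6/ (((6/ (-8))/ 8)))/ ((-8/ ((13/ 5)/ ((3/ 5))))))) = -1035/ 107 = -9.67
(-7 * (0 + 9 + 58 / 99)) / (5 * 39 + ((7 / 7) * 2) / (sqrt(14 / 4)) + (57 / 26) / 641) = -279849648949598 / 813251521421405 + 3690260317016 * sqrt(14) / 7319263692792645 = -0.34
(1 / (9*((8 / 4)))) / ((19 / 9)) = 0.03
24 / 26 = 12 / 13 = 0.92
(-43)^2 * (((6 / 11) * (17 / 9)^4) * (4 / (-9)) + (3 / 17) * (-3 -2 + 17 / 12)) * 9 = -101224398067 / 1635876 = -61877.79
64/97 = 0.66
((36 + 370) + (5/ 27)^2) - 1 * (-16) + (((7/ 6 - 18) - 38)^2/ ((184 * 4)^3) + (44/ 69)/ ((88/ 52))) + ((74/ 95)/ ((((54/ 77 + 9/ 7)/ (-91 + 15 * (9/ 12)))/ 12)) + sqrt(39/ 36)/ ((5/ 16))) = 8 * sqrt(39)/ 15 + 88712157901850671/ 1877558551511040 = 50.58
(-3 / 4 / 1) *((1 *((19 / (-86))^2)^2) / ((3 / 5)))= -651605 / 218803264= -0.00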